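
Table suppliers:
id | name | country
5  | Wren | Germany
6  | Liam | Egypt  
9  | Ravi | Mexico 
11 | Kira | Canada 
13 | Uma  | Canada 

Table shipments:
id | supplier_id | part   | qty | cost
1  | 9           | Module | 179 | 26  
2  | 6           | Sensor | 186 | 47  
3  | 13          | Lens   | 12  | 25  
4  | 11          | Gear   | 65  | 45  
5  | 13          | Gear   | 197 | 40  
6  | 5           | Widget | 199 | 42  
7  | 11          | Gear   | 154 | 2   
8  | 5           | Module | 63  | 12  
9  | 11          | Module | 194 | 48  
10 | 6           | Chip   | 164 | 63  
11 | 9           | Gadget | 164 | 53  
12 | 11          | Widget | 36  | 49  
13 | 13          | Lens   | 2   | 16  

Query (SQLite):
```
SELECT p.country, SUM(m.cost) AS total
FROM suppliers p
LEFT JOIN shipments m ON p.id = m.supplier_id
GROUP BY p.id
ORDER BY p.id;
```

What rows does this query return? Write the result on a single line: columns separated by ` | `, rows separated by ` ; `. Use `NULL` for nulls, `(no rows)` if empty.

LEFT JOIN keeps every suppliers row; unmatched ones get NULL for shipments columns.
Group by suppliers.id and compute SUM(m.cost). SUM over an all-NULL group is NULL.
  5: ids {6, 8} → SUM(m.cost)=54
  6: ids {2, 10} → SUM(m.cost)=110
  9: ids {1, 11} → SUM(m.cost)=79
  11: ids {4, 7, 9, 12} → SUM(m.cost)=144
  13: ids {3, 5, 13} → SUM(m.cost)=81

Germany | 54 ; Egypt | 110 ; Mexico | 79 ; Canada | 144 ; Canada | 81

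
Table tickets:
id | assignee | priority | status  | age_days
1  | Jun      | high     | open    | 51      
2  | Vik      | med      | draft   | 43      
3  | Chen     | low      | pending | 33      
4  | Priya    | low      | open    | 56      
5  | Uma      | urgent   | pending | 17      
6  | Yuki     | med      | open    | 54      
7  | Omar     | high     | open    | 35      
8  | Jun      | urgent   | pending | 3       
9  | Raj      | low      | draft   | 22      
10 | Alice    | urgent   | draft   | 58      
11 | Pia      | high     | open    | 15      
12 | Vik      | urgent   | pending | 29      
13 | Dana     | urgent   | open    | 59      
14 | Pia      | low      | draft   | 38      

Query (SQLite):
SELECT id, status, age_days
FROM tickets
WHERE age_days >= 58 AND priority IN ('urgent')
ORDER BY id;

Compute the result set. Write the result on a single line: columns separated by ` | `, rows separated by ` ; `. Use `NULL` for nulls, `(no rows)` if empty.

age_days >= 58: ids {10, 13}
priority IN ('urgent'): ids {5, 8, 10, 12, 13}
Combine with AND.

10 | draft | 58 ; 13 | open | 59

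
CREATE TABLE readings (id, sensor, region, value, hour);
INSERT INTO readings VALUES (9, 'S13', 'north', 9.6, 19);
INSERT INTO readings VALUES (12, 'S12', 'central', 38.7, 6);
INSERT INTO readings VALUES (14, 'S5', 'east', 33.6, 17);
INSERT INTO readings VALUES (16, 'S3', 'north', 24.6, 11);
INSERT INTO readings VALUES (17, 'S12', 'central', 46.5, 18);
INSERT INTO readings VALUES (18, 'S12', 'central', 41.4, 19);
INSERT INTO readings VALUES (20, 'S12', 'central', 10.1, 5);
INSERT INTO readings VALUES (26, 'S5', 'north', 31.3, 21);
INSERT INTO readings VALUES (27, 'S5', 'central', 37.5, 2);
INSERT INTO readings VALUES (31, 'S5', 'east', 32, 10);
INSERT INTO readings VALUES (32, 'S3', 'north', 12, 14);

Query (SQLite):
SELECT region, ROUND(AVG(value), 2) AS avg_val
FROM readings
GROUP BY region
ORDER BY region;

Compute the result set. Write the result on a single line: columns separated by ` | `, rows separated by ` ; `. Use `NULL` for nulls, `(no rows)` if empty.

central | 34.84 ; east | 32.8 ; north | 19.38

Partition readings by region; compute ROUND(AVG(value), 2) within each group.
  central: ids {12, 17, 18, 20, 27} → ROUND(AVG(value), 2)=34.84
  east: ids {14, 31} → ROUND(AVG(value), 2)=32.8
  north: ids {9, 16, 26, 32} → ROUND(AVG(value), 2)=19.38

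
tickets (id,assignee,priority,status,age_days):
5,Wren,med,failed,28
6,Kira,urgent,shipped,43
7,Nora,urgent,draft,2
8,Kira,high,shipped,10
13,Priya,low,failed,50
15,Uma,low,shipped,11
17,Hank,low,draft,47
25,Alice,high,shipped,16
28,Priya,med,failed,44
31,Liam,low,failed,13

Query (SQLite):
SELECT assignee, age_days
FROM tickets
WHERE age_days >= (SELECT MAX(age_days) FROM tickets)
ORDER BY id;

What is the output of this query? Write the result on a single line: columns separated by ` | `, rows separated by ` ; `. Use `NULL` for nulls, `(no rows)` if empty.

Priya | 50

Scalar subquery: MAX(age_days) over all tickets rows = 50.
Keep rows where age_days >= that value.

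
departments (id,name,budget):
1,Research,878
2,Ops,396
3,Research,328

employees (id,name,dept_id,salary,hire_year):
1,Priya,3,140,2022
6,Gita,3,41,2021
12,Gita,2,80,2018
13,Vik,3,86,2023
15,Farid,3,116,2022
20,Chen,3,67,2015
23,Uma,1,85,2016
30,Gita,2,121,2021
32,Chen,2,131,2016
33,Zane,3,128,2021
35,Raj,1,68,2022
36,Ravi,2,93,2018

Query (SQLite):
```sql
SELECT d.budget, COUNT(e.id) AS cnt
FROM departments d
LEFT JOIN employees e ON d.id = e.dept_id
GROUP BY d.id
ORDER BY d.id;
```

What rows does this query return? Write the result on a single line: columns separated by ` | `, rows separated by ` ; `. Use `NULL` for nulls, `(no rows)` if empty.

878 | 2 ; 396 | 4 ; 328 | 6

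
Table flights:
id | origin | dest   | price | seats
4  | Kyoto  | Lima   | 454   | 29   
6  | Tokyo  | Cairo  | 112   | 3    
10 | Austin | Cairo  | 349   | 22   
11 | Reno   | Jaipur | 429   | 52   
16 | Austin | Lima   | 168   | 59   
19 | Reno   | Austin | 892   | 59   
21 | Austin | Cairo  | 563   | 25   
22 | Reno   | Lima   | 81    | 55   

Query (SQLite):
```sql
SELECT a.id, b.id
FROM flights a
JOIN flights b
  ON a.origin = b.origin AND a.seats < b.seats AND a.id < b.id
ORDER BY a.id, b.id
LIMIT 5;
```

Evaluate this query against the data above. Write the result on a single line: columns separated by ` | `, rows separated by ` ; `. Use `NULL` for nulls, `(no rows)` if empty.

10 | 16 ; 10 | 21 ; 11 | 19 ; 11 | 22

Pairs (a,b) with same origin, a.seats < b.seats, a.id < b.id.
origin groups: Austin:{10,16,21} Kyoto:{4} Reno:{11,19,22} Tokyo:{6}
Ordered by (a.id, b.id); first 5.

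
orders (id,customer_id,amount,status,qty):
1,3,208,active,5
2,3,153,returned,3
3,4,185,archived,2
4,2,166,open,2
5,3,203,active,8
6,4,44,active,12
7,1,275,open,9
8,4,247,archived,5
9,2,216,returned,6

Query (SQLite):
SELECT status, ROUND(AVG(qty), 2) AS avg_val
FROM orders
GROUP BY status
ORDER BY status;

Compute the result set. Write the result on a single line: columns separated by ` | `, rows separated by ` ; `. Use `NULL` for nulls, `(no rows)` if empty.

active | 8.33 ; archived | 3.5 ; open | 5.5 ; returned | 4.5

Partition orders by status; compute ROUND(AVG(qty), 2) within each group.
  active: ids {1, 5, 6} → ROUND(AVG(qty), 2)=8.33
  archived: ids {3, 8} → ROUND(AVG(qty), 2)=3.5
  open: ids {4, 7} → ROUND(AVG(qty), 2)=5.5
  returned: ids {2, 9} → ROUND(AVG(qty), 2)=4.5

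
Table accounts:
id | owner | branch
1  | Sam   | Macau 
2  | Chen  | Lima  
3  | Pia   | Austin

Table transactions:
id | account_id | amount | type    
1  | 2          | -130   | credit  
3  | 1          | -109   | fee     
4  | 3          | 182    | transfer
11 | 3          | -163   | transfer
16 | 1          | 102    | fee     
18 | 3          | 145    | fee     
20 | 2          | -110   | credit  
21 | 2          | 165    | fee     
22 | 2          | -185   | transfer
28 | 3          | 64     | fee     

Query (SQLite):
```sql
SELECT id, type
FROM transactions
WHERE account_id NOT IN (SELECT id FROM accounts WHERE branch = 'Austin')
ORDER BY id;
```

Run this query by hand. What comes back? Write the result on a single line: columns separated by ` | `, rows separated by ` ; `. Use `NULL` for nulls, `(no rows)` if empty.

Inner query: accounts.id where branch = 'Austin'.
Outer: keep transactions rows whose account_id is not in that set.
Inner query → {3}

1 | credit ; 3 | fee ; 16 | fee ; 20 | credit ; 21 | fee ; 22 | transfer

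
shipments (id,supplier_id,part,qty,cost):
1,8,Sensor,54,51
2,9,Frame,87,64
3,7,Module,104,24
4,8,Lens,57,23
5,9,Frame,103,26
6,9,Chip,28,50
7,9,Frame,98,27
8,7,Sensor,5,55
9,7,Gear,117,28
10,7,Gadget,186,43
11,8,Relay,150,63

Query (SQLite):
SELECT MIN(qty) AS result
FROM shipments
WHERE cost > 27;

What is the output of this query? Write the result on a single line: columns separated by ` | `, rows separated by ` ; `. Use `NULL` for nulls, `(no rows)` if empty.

5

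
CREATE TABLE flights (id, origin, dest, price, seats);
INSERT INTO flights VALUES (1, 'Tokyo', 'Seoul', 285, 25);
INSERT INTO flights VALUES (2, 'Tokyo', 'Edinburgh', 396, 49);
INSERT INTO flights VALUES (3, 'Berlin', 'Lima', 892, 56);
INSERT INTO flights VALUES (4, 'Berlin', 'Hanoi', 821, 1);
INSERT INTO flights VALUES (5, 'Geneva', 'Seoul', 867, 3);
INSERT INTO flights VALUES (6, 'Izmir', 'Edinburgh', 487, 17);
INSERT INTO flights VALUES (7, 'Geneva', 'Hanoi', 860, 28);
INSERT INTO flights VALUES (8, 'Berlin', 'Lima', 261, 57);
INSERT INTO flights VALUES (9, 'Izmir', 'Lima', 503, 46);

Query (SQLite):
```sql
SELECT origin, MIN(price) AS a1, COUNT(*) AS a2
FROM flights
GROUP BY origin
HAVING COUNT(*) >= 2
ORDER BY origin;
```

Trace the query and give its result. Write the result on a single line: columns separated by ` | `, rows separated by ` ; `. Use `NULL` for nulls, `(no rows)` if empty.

Berlin | 261 | 3 ; Geneva | 860 | 2 ; Izmir | 487 | 2 ; Tokyo | 285 | 2

Group flights by origin.
Per group compute: MIN(price), COUNT(*).
HAVING: drop groups with fewer than 2 rows.
  Berlin: ids {3, 4, 8} → MIN(price)=261, COUNT(*)=3
  Geneva: ids {5, 7} → MIN(price)=860, COUNT(*)=2
  Izmir: ids {6, 9} → MIN(price)=487, COUNT(*)=2
  Tokyo: ids {1, 2} → MIN(price)=285, COUNT(*)=2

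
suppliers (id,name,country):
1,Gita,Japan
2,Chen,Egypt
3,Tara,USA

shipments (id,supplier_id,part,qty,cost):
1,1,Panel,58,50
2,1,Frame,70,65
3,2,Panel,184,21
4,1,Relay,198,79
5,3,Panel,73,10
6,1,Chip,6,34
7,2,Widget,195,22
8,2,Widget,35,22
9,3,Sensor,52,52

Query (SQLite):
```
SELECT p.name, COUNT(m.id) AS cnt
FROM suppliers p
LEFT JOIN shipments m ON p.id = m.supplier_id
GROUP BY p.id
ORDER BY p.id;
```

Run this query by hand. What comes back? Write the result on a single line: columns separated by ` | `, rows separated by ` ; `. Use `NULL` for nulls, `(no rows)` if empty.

LEFT JOIN keeps every suppliers row; unmatched ones get NULL for shipments columns.
Group by suppliers.id and compute COUNT(m.id). COUNT(col) of an all-NULL group is 0.
  1: ids {1, 2, 4, 6} → COUNT(m.id)=4
  2: ids {3, 7, 8} → COUNT(m.id)=3
  3: ids {5, 9} → COUNT(m.id)=2

Gita | 4 ; Chen | 3 ; Tara | 2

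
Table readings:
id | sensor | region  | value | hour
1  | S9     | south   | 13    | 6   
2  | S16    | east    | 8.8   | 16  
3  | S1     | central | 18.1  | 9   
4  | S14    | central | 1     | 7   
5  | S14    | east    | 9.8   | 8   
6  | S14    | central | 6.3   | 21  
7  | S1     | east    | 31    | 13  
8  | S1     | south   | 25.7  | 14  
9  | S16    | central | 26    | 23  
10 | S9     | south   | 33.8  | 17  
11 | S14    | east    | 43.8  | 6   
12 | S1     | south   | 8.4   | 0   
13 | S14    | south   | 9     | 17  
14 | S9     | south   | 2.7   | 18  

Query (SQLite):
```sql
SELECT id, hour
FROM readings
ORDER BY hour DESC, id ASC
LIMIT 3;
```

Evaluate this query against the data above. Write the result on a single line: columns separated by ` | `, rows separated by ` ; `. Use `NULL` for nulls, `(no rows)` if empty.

9 | 23 ; 6 | 21 ; 14 | 18

Sort by hour desc, tiebreak id asc: (23, id=9), (21, id=6), (18, id=14), (17, id=10), (17, id=13), (16, id=2) …. Take first 3.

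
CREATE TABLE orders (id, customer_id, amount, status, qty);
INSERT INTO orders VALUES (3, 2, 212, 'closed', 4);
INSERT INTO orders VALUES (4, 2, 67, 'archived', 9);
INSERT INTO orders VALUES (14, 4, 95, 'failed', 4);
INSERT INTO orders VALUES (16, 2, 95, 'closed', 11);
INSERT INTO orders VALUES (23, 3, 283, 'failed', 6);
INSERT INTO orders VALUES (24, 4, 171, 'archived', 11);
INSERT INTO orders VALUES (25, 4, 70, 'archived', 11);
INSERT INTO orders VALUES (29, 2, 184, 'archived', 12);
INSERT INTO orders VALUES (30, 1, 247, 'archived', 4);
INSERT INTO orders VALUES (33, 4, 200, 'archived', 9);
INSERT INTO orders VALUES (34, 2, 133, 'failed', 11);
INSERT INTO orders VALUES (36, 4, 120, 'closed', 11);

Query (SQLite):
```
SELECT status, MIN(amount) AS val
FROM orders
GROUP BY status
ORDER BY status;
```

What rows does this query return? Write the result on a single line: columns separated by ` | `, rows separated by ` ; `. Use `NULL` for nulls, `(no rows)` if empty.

Partition orders by status; compute MIN(amount) within each group.
  archived: ids {4, 24, 25, 29, 30, 33} → MIN(amount)=67
  closed: ids {3, 16, 36} → MIN(amount)=95
  failed: ids {14, 23, 34} → MIN(amount)=95

archived | 67 ; closed | 95 ; failed | 95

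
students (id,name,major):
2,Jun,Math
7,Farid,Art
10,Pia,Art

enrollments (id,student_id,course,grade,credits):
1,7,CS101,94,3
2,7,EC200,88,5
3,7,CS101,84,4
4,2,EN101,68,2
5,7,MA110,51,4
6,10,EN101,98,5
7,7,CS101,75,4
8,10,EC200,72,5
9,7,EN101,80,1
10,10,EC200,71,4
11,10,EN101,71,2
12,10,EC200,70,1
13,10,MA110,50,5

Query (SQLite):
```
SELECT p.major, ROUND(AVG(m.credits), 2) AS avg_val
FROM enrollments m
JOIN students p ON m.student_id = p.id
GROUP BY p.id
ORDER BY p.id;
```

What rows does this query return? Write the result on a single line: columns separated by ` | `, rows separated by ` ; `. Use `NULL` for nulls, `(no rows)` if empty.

Math | 2 ; Art | 3.5 ; Art | 3.67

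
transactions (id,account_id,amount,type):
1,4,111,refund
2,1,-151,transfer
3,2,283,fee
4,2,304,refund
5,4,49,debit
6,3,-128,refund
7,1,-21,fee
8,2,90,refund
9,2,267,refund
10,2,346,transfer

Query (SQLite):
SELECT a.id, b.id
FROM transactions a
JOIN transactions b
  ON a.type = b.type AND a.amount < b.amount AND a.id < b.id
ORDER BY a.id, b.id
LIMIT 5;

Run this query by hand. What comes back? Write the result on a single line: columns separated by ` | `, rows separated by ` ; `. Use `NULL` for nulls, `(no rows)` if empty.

1 | 4 ; 1 | 9 ; 2 | 10 ; 6 | 8 ; 6 | 9

Pairs (a,b) with same type, a.amount < b.amount, a.id < b.id.
type groups: debit:{5} fee:{3,7} refund:{1,4,6,8,9} transfer:{2,10}
Ordered by (a.id, b.id); first 5.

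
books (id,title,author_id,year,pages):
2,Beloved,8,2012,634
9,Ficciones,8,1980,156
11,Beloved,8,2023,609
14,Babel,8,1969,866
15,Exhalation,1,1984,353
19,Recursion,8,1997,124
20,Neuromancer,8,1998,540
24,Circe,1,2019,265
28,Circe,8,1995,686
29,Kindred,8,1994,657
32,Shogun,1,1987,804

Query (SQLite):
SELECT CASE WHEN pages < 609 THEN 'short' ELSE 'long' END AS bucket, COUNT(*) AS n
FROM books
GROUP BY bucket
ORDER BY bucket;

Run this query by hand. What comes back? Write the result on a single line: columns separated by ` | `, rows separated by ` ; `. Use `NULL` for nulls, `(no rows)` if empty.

Bucket rows by pages < 609 → 'short' else 'long'; count each bucket.

long | 6 ; short | 5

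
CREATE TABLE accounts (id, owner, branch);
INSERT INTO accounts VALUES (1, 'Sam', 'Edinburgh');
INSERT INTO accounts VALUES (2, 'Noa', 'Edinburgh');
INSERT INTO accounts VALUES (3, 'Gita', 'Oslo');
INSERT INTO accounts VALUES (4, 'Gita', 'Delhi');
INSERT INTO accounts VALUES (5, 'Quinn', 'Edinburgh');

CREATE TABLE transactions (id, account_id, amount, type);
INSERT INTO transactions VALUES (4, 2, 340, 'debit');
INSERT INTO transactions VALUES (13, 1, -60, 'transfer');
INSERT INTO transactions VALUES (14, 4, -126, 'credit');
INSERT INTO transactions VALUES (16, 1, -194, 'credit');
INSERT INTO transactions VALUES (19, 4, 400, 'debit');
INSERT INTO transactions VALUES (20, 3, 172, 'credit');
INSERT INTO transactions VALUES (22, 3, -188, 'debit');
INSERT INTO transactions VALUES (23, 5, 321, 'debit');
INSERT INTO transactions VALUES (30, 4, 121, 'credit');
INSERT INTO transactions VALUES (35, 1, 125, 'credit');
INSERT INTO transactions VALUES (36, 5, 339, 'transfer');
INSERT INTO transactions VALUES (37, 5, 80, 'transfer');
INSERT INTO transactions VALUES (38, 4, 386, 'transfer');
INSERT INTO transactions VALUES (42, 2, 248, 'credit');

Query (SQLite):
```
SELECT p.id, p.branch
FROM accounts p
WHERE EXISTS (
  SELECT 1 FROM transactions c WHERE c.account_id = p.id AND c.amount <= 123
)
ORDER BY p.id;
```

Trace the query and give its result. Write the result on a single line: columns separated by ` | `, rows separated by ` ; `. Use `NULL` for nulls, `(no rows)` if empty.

For each accounts row, check whether any transactions with matching account_id has amount <= 123.
Keep rows where that is true.

1 | Edinburgh ; 3 | Oslo ; 4 | Delhi ; 5 | Edinburgh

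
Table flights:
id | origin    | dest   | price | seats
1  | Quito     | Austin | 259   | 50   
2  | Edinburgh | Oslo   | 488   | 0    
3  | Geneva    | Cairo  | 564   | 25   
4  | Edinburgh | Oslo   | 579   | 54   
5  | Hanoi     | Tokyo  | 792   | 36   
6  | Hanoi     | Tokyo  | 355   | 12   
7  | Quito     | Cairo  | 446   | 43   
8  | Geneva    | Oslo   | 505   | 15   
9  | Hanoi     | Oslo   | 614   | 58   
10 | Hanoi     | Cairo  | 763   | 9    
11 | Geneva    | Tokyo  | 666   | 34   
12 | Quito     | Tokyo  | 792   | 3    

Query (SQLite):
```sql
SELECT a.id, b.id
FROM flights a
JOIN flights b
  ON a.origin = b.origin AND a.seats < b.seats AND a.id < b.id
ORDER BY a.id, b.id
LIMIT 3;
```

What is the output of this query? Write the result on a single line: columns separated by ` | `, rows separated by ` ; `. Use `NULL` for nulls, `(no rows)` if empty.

2 | 4 ; 3 | 11 ; 5 | 9

Pairs (a,b) with same origin, a.seats < b.seats, a.id < b.id.
origin groups: Edinburgh:{2,4} Geneva:{3,8,11} Hanoi:{5,6,9,10} Quito:{1,7,12}
Ordered by (a.id, b.id); first 3.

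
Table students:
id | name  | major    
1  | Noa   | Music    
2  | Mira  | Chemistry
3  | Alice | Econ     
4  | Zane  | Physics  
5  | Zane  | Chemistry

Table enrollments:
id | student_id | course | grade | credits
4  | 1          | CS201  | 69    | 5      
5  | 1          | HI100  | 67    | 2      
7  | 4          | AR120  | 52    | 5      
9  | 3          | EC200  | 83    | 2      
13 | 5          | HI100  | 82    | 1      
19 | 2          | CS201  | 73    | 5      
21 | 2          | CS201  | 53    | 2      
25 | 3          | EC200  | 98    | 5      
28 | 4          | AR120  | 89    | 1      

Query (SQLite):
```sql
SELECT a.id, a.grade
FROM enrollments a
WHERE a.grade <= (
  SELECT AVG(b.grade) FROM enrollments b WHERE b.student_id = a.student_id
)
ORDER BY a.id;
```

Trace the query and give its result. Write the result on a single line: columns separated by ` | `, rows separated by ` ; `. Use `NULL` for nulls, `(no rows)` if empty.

5 | 67 ; 7 | 52 ; 9 | 83 ; 13 | 82 ; 21 | 53

For each enrollments row a, compute AVG(grade) over rows sharing a.student_id.
Keep row a if a.grade <= that per-group AVG.
  student_id=1: AVG(grade) = 68.0
  student_id=2: AVG(grade) = 63.0
  student_id=3: AVG(grade) = 90.5
  student_id=4: AVG(grade) = 70.5
  student_id=5: AVG(grade) = 82.0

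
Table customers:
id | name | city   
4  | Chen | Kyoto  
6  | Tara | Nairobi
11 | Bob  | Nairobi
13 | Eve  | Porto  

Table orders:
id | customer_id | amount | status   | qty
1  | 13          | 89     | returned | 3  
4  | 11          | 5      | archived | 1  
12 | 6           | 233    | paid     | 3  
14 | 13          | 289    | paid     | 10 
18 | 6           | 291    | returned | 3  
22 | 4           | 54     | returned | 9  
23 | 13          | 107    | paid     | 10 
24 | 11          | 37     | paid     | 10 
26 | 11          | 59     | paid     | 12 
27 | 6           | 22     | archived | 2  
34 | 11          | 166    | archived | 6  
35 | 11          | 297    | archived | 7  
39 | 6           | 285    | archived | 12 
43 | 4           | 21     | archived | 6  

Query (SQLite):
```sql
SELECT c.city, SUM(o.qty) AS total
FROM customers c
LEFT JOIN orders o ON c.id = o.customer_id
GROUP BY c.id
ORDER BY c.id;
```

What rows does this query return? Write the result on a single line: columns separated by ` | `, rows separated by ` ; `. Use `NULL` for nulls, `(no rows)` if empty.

LEFT JOIN keeps every customers row; unmatched ones get NULL for orders columns.
Group by customers.id and compute SUM(o.qty). SUM over an all-NULL group is NULL.
  4: ids {22, 43} → SUM(o.qty)=15
  6: ids {12, 18, 27, 39} → SUM(o.qty)=20
  11: ids {4, 24, 26, 34, 35} → SUM(o.qty)=36
  13: ids {1, 14, 23} → SUM(o.qty)=23

Kyoto | 15 ; Nairobi | 20 ; Nairobi | 36 ; Porto | 23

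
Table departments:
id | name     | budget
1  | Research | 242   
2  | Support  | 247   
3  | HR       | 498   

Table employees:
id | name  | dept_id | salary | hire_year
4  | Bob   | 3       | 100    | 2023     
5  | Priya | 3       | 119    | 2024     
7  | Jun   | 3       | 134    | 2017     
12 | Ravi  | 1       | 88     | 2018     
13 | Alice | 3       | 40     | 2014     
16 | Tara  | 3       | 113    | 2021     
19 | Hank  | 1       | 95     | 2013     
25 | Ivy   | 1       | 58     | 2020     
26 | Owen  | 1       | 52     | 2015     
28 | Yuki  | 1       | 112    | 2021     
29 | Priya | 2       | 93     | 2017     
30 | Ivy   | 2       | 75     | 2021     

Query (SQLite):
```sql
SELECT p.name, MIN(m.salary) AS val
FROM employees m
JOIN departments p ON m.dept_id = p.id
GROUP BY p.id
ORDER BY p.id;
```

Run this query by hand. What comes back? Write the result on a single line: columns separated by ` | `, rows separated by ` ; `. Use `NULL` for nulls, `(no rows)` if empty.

Join each employees row to its departments via dept_id.
Group joined rows by departments.id; compute MIN(m.salary) per group.
  1: ids {12, 19, 25, 26, 28} → MIN(m.salary)=52
  2: ids {29, 30} → MIN(m.salary)=75
  3: ids {4, 5, 7, 13, 16} → MIN(m.salary)=40

Research | 52 ; Support | 75 ; HR | 40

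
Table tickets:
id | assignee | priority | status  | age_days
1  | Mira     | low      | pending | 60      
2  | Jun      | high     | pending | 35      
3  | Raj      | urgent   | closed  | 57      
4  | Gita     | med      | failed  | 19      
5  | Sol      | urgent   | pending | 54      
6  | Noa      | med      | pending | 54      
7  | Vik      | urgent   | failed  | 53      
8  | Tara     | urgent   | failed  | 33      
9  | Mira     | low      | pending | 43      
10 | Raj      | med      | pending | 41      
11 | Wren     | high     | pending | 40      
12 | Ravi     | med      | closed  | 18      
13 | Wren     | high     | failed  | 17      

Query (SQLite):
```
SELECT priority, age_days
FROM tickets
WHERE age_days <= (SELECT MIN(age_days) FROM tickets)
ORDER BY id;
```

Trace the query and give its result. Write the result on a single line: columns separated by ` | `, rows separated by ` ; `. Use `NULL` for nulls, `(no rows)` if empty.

high | 17

Scalar subquery: MIN(age_days) over all tickets rows = 17.
Keep rows where age_days <= that value.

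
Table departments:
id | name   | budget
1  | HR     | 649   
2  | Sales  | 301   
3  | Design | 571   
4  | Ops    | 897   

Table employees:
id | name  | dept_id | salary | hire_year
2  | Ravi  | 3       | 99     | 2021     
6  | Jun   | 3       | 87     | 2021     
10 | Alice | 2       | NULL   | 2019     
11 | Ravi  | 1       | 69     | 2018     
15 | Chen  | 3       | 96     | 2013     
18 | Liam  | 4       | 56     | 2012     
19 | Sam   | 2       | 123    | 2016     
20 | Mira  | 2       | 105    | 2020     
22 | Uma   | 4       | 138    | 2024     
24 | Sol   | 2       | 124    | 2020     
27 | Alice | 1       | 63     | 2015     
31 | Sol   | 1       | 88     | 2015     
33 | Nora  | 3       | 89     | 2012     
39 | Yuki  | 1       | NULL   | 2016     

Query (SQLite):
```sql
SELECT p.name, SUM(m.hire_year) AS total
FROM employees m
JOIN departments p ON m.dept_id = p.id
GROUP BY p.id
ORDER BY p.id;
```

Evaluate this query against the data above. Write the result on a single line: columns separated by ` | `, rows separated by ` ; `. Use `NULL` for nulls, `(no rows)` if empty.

Join each employees row to its departments via dept_id.
Group joined rows by departments.id; compute SUM(m.hire_year) per group.
  1: ids {11, 27, 31, 39} → SUM(m.hire_year)=8064
  2: ids {10, 19, 20, 24} → SUM(m.hire_year)=8075
  3: ids {2, 6, 15, 33} → SUM(m.hire_year)=8067
  4: ids {18, 22} → SUM(m.hire_year)=4036

HR | 8064 ; Sales | 8075 ; Design | 8067 ; Ops | 4036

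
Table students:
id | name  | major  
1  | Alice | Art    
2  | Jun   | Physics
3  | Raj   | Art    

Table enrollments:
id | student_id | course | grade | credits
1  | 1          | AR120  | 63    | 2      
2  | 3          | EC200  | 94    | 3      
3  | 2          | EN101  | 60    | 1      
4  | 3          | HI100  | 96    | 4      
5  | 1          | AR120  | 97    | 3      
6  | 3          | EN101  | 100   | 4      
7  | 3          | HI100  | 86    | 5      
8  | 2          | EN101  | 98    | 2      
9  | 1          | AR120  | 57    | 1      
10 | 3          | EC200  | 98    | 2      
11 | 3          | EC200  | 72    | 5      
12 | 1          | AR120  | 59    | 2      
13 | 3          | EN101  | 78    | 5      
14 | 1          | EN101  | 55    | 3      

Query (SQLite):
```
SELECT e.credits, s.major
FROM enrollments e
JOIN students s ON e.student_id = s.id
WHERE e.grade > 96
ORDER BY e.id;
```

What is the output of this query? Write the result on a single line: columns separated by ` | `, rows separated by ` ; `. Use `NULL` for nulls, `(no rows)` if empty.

3 | Art ; 4 | Art ; 2 | Physics ; 2 | Art

Each enrollments row matches the students row where student_id = students.id.
Then keep rows with e.grade > 96.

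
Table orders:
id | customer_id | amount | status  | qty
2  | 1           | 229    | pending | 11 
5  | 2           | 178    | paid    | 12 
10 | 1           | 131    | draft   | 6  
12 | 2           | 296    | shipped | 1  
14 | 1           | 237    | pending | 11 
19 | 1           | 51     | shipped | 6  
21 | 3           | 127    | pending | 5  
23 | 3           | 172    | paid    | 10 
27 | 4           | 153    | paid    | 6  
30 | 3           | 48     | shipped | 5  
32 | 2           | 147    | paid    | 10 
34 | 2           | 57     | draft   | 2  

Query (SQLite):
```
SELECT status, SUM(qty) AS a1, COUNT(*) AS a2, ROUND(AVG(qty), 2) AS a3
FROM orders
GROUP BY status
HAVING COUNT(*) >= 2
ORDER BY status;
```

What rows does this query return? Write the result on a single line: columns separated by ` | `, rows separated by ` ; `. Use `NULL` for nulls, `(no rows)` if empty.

draft | 8 | 2 | 4 ; paid | 38 | 4 | 9.5 ; pending | 27 | 3 | 9 ; shipped | 12 | 3 | 4

Group orders by status.
Per group compute: SUM(qty), COUNT(*), ROUND(AVG(qty), 2).
HAVING: drop groups with fewer than 2 rows.
  draft: ids {10, 34} → SUM(qty)=8, COUNT(*)=2, ROUND(AVG(qty), 2)=4
  paid: ids {5, 23, 27, 32} → SUM(qty)=38, COUNT(*)=4, ROUND(AVG(qty), 2)=9.5
  pending: ids {2, 14, 21} → SUM(qty)=27, COUNT(*)=3, ROUND(AVG(qty), 2)=9
  shipped: ids {12, 19, 30} → SUM(qty)=12, COUNT(*)=3, ROUND(AVG(qty), 2)=4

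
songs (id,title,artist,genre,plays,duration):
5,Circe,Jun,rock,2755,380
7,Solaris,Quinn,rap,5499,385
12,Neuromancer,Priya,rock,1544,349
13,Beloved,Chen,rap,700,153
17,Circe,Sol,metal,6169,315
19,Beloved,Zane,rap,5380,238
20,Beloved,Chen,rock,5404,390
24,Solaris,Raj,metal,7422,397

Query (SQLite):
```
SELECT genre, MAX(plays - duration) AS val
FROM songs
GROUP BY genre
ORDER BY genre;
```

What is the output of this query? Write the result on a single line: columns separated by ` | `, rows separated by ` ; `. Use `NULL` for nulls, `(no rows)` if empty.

For each row compute plays - duration.
Group by genre; take MAX of the expression per group.
  metal: ids {17, 24} → MAX(plays - duration)=7025
  rap: ids {7, 13, 19} → MAX(plays - duration)=5142
  rock: ids {5, 12, 20} → MAX(plays - duration)=5014

metal | 7025 ; rap | 5142 ; rock | 5014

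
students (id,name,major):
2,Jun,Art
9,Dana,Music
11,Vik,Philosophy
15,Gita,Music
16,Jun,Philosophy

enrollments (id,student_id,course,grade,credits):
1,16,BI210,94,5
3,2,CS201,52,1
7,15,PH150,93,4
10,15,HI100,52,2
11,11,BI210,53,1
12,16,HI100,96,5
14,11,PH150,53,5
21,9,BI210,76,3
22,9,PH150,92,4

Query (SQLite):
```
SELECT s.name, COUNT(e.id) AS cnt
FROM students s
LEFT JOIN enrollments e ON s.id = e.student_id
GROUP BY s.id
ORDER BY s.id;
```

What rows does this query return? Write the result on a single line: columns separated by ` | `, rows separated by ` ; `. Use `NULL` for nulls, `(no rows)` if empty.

Jun | 1 ; Dana | 2 ; Vik | 2 ; Gita | 2 ; Jun | 2

LEFT JOIN keeps every students row; unmatched ones get NULL for enrollments columns.
Group by students.id and compute COUNT(e.id). COUNT(col) of an all-NULL group is 0.
  2: ids {3} → COUNT(e.id)=1
  9: ids {21, 22} → COUNT(e.id)=2
  11: ids {11, 14} → COUNT(e.id)=2
  15: ids {7, 10} → COUNT(e.id)=2
  16: ids {1, 12} → COUNT(e.id)=2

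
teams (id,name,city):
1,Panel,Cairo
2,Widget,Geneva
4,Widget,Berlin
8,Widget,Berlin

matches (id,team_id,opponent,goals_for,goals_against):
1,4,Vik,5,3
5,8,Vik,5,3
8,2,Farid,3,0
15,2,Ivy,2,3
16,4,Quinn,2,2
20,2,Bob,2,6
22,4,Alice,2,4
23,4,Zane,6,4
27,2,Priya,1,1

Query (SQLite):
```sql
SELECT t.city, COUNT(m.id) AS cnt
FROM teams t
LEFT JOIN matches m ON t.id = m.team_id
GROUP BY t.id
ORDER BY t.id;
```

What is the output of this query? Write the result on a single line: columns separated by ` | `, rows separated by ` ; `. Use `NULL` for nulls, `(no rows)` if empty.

Cairo | 0 ; Geneva | 4 ; Berlin | 4 ; Berlin | 1

LEFT JOIN keeps every teams row; unmatched ones get NULL for matches columns.
Group by teams.id and compute COUNT(m.id). COUNT(col) of an all-NULL group is 0.
  1: ids {—} → COUNT(m.id)=0
  2: ids {8, 15, 20, 27} → COUNT(m.id)=4
  4: ids {1, 16, 22, 23} → COUNT(m.id)=4
  8: ids {5} → COUNT(m.id)=1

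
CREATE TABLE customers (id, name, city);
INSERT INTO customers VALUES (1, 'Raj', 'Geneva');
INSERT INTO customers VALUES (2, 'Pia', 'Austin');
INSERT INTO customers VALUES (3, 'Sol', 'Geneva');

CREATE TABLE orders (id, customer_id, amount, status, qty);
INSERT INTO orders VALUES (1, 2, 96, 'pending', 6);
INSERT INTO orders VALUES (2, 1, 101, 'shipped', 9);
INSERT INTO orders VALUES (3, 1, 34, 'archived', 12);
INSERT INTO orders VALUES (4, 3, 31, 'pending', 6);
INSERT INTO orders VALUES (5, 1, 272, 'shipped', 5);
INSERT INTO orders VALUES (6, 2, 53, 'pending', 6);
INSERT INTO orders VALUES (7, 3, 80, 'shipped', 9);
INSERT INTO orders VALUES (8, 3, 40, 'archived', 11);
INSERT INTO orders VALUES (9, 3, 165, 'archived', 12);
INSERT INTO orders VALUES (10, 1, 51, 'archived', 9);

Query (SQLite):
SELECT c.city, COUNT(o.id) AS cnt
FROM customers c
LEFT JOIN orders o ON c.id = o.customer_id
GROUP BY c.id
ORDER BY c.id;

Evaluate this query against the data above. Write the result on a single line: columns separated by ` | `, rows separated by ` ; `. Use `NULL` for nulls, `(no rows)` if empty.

Geneva | 4 ; Austin | 2 ; Geneva | 4

LEFT JOIN keeps every customers row; unmatched ones get NULL for orders columns.
Group by customers.id and compute COUNT(o.id). COUNT(col) of an all-NULL group is 0.
  1: ids {2, 3, 5, 10} → COUNT(o.id)=4
  2: ids {1, 6} → COUNT(o.id)=2
  3: ids {4, 7, 8, 9} → COUNT(o.id)=4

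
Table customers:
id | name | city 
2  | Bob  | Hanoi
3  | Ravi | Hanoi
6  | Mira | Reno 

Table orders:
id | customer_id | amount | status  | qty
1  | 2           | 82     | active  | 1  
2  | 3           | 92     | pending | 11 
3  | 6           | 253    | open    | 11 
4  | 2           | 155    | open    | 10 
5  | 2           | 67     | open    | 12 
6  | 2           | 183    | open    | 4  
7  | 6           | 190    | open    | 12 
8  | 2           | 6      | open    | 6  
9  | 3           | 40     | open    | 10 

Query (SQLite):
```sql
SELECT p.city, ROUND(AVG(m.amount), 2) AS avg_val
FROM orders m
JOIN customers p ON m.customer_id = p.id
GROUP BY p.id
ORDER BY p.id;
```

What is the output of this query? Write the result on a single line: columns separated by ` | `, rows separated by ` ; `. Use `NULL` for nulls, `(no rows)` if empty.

Hanoi | 98.6 ; Hanoi | 66 ; Reno | 221.5

Join each orders row to its customers via customer_id.
Group joined rows by customers.id; compute ROUND(AVG(m.amount), 2) per group.
  2: ids {1, 4, 5, 6, 8} → ROUND(AVG(m.amount), 2)=98.6
  3: ids {2, 9} → ROUND(AVG(m.amount), 2)=66
  6: ids {3, 7} → ROUND(AVG(m.amount), 2)=221.5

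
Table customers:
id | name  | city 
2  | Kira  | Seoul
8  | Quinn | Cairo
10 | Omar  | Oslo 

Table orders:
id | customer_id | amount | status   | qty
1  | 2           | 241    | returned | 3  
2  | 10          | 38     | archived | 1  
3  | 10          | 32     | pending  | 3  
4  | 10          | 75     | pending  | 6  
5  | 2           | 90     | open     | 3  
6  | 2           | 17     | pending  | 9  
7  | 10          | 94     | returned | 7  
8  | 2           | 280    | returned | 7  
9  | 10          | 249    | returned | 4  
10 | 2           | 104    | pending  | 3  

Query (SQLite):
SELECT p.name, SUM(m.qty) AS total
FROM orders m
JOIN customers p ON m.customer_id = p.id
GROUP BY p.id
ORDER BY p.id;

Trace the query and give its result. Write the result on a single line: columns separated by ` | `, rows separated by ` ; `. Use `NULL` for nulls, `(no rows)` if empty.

Join each orders row to its customers via customer_id.
Group joined rows by customers.id; compute SUM(m.qty) per group.
  2: ids {1, 5, 6, 8, 10} → SUM(m.qty)=25
  10: ids {2, 3, 4, 7, 9} → SUM(m.qty)=21

Kira | 25 ; Omar | 21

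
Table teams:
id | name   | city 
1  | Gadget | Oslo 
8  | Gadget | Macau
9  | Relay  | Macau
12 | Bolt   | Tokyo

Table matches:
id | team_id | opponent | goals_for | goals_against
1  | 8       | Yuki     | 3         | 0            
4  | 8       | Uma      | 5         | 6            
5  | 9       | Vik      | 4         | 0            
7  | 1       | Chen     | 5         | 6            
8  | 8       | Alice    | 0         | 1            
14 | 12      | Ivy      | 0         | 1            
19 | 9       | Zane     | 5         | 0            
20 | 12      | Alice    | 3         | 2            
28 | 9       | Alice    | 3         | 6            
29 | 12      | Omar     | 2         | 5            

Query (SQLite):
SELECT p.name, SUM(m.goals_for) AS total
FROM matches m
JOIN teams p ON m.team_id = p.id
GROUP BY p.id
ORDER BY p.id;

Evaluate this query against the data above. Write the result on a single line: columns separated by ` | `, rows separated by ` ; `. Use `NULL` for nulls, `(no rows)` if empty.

Gadget | 5 ; Gadget | 8 ; Relay | 12 ; Bolt | 5

Join each matches row to its teams via team_id.
Group joined rows by teams.id; compute SUM(m.goals_for) per group.
  1: ids {7} → SUM(m.goals_for)=5
  8: ids {1, 4, 8} → SUM(m.goals_for)=8
  9: ids {5, 19, 28} → SUM(m.goals_for)=12
  12: ids {14, 20, 29} → SUM(m.goals_for)=5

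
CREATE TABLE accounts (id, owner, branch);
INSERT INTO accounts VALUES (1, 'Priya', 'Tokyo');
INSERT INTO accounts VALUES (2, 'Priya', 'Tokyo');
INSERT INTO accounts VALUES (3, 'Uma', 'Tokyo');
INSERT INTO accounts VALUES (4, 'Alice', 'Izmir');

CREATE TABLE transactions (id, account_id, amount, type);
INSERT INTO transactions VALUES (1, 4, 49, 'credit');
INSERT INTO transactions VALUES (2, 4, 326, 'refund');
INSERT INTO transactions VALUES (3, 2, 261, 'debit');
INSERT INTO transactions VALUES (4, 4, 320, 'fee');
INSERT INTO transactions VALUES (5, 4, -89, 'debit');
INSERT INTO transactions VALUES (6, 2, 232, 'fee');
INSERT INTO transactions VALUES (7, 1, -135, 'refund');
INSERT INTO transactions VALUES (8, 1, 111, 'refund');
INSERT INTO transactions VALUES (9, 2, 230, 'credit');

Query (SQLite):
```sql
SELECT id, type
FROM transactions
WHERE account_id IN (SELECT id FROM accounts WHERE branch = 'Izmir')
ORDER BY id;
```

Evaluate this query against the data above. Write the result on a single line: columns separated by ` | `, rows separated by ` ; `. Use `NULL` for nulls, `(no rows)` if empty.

1 | credit ; 2 | refund ; 4 | fee ; 5 | debit

Inner query: accounts.id where branch = 'Izmir'.
Outer: keep transactions rows whose account_id is in that set.
Inner query → {4}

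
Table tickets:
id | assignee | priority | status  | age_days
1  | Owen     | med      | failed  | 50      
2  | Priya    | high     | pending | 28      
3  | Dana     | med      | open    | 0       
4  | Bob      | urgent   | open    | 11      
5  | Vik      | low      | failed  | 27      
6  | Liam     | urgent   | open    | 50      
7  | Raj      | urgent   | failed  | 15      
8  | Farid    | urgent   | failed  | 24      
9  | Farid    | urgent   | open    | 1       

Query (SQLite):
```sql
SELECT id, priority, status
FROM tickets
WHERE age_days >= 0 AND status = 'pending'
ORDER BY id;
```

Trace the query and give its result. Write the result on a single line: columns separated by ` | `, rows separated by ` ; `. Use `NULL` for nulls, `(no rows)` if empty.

age_days >= 0: ids {1, 2, 3, 4, 5, 6, 7, 8, 9}
status = 'pending': ids {2}
Combine with AND.

2 | high | pending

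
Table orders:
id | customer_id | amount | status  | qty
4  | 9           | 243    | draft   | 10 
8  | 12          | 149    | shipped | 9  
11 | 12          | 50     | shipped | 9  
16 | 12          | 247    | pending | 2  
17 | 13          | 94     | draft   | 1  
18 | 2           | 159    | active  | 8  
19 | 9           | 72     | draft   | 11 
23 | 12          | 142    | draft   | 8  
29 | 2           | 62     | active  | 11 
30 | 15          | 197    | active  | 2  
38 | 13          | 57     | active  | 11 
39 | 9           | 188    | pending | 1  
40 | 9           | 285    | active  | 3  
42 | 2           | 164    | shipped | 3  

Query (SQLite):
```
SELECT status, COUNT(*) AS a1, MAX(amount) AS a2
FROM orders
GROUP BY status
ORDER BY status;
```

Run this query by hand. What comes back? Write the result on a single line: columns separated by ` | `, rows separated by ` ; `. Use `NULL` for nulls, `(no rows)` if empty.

Group orders by status.
Per group compute: COUNT(*), MAX(amount).
  active: ids {18, 29, 30, 38, 40} → COUNT(*)=5, MAX(amount)=285
  draft: ids {4, 17, 19, 23} → COUNT(*)=4, MAX(amount)=243
  pending: ids {16, 39} → COUNT(*)=2, MAX(amount)=247
  shipped: ids {8, 11, 42} → COUNT(*)=3, MAX(amount)=164

active | 5 | 285 ; draft | 4 | 243 ; pending | 2 | 247 ; shipped | 3 | 164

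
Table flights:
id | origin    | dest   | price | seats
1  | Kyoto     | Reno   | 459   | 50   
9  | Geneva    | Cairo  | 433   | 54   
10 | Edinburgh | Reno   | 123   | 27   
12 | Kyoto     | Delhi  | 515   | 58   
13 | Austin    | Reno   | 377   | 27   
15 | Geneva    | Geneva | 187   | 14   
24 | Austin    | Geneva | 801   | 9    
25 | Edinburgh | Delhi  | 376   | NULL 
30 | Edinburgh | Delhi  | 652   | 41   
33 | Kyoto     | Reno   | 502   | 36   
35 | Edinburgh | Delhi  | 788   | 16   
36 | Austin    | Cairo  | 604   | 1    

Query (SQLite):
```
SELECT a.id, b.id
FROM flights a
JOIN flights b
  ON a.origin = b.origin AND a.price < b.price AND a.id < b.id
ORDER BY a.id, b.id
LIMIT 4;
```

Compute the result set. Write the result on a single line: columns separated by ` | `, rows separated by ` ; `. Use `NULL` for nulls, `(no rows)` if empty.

1 | 12 ; 1 | 33 ; 10 | 25 ; 10 | 30

Pairs (a,b) with same origin, a.price < b.price, a.id < b.id.
origin groups: Austin:{13,24,36} Edinburgh:{10,25,30,35} Geneva:{9,15} Kyoto:{1,12,33}
Ordered by (a.id, b.id); first 4.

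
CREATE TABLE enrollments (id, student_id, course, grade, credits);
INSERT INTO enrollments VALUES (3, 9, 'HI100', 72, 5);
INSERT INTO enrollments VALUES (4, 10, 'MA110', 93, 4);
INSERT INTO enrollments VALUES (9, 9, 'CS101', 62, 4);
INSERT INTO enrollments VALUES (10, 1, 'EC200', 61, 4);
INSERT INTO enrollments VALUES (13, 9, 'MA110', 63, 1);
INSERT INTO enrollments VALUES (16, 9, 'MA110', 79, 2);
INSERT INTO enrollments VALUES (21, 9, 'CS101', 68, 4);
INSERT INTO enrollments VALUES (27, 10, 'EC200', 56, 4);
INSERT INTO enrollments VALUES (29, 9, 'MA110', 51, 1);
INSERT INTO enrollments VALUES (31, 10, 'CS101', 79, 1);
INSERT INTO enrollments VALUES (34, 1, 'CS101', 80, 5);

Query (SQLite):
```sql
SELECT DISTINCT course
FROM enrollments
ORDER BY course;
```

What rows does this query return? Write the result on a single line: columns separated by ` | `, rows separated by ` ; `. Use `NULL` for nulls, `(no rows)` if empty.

Collect distinct course values from enrollments.

CS101 ; EC200 ; HI100 ; MA110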